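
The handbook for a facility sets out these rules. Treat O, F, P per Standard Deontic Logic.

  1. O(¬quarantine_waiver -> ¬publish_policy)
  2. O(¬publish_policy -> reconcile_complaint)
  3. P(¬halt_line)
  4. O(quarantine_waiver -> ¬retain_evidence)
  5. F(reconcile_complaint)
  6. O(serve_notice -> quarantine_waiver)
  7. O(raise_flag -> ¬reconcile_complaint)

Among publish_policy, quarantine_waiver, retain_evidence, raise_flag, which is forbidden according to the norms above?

Premise 5, F(reconcile_complaint), is equivalent to O(¬reconcile_complaint).
Premise 2, O(¬publish_policy -> reconcile_complaint), contraposes to O(¬reconcile_complaint -> publish_policy); with O(¬reconcile_complaint) we get O(publish_policy).
The contrapositive of premise 1 (O(¬quarantine_waiver -> ¬publish_policy)) is O(publish_policy -> quarantine_waiver), and O(publish_policy) is already established, so O(quarantine_waiver).
Premise 4 is O(quarantine_waiver -> ¬retain_evidence); since O(quarantine_waiver), deontic closure gives O(¬retain_evidence).
So O(¬retain_evidence) holds, i.e. retain_evidence is forbidden. None of the other listed options is forbidden under the premises.

retain_evidence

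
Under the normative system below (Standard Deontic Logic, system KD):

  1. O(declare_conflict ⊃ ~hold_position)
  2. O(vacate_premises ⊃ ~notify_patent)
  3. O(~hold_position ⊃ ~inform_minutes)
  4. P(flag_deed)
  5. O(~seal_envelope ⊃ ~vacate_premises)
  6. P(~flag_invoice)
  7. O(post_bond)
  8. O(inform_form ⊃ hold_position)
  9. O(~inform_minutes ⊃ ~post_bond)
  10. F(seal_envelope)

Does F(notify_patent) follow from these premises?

Premise 2 is O(vacate_premises ⊃ ~notify_patent), but O(vacate_premises) is not derivable from the premises, so it does not yield O(~notify_patent).
No other premise forces O(~notify_patent). An ideal world satisfying every premise can still have notify_patent true, so F(notify_patent) is not derivable.

No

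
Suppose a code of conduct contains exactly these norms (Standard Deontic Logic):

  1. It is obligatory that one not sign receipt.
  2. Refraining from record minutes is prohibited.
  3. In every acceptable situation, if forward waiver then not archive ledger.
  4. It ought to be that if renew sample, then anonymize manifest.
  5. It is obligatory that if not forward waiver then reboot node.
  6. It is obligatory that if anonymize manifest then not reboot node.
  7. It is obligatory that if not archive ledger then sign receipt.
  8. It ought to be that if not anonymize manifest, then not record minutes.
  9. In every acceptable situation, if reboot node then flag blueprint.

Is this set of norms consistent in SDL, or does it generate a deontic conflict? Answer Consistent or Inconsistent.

Premise 2, F(¬record_minutes), is equivalent to O(record_minutes).
Premise 8, O(¬anonymize_manifest → ¬record_minutes), contraposes to O(record_minutes → anonymize_manifest); with O(record_minutes) we get O(anonymize_manifest).
Applying K to premise 6 (O(anonymize_manifest → ¬reboot_node)) and O(anonymize_manifest) yields O(¬reboot_node).
The contrapositive of premise 5 (O(¬forward_waiver → reboot_node)) is O(¬reboot_node → forward_waiver), and O(¬reboot_node) is already established, so O(forward_waiver).
From O(forward_waiver) and premise 3, O(forward_waiver → ¬archive_ledger), we obtain O(¬archive_ledger).
Premise 7 is O(¬archive_ledger → sign_receipt); since O(¬archive_ledger), deontic closure gives O(sign_receipt).
However, premise 1 gives O(¬sign_receipt).
We now have both O(sign_receipt) and O(¬sign_receipt) — sign_receipt is simultaneously obligatory and forbidden, violating the D-axiom.

Inconsistent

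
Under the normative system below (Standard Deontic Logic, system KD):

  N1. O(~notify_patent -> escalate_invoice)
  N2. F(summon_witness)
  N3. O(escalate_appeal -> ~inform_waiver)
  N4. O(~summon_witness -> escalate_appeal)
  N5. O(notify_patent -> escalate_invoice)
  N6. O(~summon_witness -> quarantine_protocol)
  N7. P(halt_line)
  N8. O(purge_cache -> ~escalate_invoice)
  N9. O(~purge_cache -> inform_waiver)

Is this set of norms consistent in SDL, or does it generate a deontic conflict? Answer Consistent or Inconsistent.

Inconsistent

Premises 5 and 1 are O(notify_patent -> escalate_invoice) and O(~notify_patent -> escalate_invoice); every ideal world satisfies notify_patent or ~notify_patent, so in either case escalate_invoice holds — hence O(escalate_invoice).
Premise 8 is O(purge_cache -> ~escalate_invoice); contrapositively O(escalate_invoice -> ~purge_cache). Since O(escalate_invoice) holds, K gives O(~purge_cache).
From O(~purge_cache) and premise 9, O(~purge_cache -> inform_waiver), we obtain O(inform_waiver).
Premise 3 is O(escalate_appeal -> ~inform_waiver); contrapositively O(inform_waiver -> ~escalate_appeal). Since O(inform_waiver) holds, K gives O(~escalate_appeal).
The contrapositive of premise 4 (O(~summon_witness -> escalate_appeal)) is O(~escalate_appeal -> summon_witness), and O(~escalate_appeal) is already established, so O(summon_witness).
Yet premise 2 is F(summon_witness), i.e. O(~summon_witness).
We now have both O(summon_witness) and O(~summon_witness) — summon_witness is simultaneously obligatory and forbidden, violating the D-axiom.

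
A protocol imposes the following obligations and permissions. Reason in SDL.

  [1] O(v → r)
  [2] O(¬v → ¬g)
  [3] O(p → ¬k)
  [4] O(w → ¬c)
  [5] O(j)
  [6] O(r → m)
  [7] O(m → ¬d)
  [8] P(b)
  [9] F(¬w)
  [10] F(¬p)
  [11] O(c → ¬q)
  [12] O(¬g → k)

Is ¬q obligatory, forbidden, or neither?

Premise 11 is O(c → ¬q), but O(c) is not derivable from the premises, so it does not yield O(¬q).
No premise or chain of K-axiom applications forces O(¬q), and none forces O(q). So ¬q is neither obligatory nor forbidden under these norms.

Neither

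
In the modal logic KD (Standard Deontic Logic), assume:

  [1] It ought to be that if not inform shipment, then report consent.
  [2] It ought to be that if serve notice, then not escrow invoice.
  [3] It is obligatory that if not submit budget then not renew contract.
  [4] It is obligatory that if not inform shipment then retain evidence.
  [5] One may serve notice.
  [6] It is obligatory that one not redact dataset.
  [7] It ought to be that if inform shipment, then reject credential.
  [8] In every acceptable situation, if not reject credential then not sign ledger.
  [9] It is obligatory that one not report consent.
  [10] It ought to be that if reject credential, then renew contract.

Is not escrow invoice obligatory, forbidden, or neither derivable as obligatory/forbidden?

Neither

Premise 2 is O(serve_notice → ¬escrow_invoice), but O(serve_notice) is not derivable from the premises (the permission P(serve_notice) asserts only ¬O(¬serve_notice), not O(serve_notice)), so it does not yield O(¬escrow_invoice).
No premise or chain of K-axiom applications forces O(¬escrow_invoice), and none forces O(escrow_invoice). So ¬escrow_invoice is neither obligatory nor forbidden under these norms.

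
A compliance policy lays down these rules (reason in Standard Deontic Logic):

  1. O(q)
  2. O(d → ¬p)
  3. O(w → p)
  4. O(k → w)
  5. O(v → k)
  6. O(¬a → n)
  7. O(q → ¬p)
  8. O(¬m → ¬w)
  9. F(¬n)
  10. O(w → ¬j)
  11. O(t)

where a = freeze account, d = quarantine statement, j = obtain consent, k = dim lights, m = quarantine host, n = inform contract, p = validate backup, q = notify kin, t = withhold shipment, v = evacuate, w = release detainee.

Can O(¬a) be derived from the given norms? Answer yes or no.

No

Premise 6 is O(¬a → n); even if O(n) held, inferring O(¬a) would be affirming the consequent — invalid.
No other premise forces O(¬a). An ideal world satisfying every premise can still have ¬a false, so O(¬a) is not derivable.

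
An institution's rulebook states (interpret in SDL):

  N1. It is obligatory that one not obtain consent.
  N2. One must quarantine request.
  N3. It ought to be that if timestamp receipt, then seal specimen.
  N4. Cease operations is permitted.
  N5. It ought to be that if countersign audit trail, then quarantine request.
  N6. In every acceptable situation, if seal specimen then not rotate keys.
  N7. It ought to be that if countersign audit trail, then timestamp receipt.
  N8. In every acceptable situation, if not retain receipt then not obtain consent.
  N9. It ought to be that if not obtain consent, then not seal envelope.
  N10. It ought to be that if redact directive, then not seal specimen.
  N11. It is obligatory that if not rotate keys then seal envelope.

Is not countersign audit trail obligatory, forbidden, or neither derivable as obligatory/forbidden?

Obligatory

Premise 1 gives O(¬obtain_consent).
Applying K to premise 9 (O(¬obtain_consent → ¬seal_envelope)) and O(¬obtain_consent) yields O(¬seal_envelope).
The contrapositive of premise 11 (O(¬rotate_keys → seal_envelope)) is O(¬seal_envelope → rotate_keys), and O(¬seal_envelope) is already established, so O(rotate_keys).
Premise 6 is O(seal_specimen → ¬rotate_keys); contrapositively O(rotate_keys → ¬seal_specimen). Since O(rotate_keys) holds, K gives O(¬seal_specimen).
Premise 3 is O(timestamp_receipt → seal_specimen); contrapositively O(¬seal_specimen → ¬timestamp_receipt). Since O(¬seal_specimen) holds, K gives O(¬timestamp_receipt).
Premise 7, O(countersign_audit_trail → timestamp_receipt), contraposes to O(¬timestamp_receipt → ¬countersign_audit_trail); with O(¬timestamp_receipt) we get O(¬countersign_audit_trail).
Premises 2, 4, 5, 8, 10 do not contribute to this derivation.
Hence ¬countersign_audit_trail is obligatory.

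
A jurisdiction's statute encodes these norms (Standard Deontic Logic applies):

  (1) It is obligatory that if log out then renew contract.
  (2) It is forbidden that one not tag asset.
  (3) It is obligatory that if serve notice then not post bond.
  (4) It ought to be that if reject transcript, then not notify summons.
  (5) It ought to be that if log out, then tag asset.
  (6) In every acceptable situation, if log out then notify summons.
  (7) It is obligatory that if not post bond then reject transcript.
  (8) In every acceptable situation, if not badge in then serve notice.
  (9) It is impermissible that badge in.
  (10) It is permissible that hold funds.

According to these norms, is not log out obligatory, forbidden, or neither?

Premise 9, F(badge_in), is equivalent to O(¬badge_in).
With premise 8, O(¬badge_in → serve_notice), the K-axiom yields O(serve_notice).
Premise 3 is O(serve_notice → ¬post_bond); since O(serve_notice), deontic closure gives O(¬post_bond).
Applying K to premise 7 (O(¬post_bond → reject_transcript)) and O(¬post_bond) yields O(reject_transcript).
Premise 4 is O(reject_transcript → ¬notify_summons); since O(reject_transcript), deontic closure gives O(¬notify_summons).
Premise 6, O(log_out → notify_summons), contraposes to O(¬notify_summons → ¬log_out); with O(¬notify_summons) we get O(¬log_out).
Premises 1, 2, 5, 10 do not contribute to this derivation.
Hence ¬log_out is obligatory.

Obligatory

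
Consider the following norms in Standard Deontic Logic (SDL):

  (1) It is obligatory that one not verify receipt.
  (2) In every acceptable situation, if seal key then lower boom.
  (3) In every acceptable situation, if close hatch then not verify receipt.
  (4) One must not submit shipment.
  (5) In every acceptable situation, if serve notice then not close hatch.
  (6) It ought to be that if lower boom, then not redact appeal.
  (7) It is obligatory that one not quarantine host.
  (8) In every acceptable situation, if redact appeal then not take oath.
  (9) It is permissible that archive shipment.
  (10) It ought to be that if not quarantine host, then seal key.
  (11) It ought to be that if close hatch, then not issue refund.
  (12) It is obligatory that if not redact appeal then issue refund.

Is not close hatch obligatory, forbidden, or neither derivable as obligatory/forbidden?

From premise 7 we have O(¬quarantine_host).
Applying K to premise 10 (O(¬quarantine_host → seal_key)) and O(¬quarantine_host) yields O(seal_key).
Premise 2 is O(seal_key → lower_boom); since O(seal_key), deontic closure gives O(lower_boom).
Premise 6 is O(lower_boom → ¬redact_appeal); since O(lower_boom), deontic closure gives O(¬redact_appeal).
With premise 12, O(¬redact_appeal → issue_refund), the K-axiom yields O(issue_refund).
Premise 11, O(close_hatch → ¬issue_refund), contraposes to O(issue_refund → ¬close_hatch); with O(issue_refund) we get O(¬close_hatch).
Premises 1, 3, 4, 5, 8, 9 do not contribute to this derivation.
Hence ¬close_hatch is obligatory.

Obligatory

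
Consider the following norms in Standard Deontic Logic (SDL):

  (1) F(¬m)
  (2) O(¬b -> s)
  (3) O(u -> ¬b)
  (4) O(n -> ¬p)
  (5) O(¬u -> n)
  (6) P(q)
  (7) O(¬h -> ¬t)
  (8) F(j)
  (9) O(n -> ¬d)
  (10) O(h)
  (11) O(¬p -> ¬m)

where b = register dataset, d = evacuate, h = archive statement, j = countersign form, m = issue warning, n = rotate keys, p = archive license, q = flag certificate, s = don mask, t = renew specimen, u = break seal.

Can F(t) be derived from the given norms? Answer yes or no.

No

Premise 7 is O(¬h -> ¬t), but O(¬h) is not derivable from the premises, so it does not yield O(¬t).
No other premise forces O(¬t). An ideal world satisfying every premise can still have t true, so F(t) is not derivable.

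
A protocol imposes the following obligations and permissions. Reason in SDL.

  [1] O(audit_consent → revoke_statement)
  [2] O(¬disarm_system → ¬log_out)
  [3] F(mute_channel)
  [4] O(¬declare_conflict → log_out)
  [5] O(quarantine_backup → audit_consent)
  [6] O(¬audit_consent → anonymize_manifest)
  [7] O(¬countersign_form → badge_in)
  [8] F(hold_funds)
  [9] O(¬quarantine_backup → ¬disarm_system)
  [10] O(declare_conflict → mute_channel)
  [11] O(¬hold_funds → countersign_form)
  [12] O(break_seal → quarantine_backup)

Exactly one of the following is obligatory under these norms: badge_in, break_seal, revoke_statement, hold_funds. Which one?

revoke_statement

Premise 3 is F(mute_channel), i.e. O(¬mute_channel).
Premise 10, O(declare_conflict → mute_channel), contraposes to O(¬mute_channel → ¬declare_conflict); with O(¬mute_channel) we get O(¬declare_conflict).
With premise 4, O(¬declare_conflict → log_out), the K-axiom yields O(log_out).
Premise 2 is O(¬disarm_system → ¬log_out); contrapositively O(log_out → disarm_system). Since O(log_out) holds, K gives O(disarm_system).
Premise 9, O(¬quarantine_backup → ¬disarm_system), contraposes to O(disarm_system → quarantine_backup); with O(disarm_system) we get O(quarantine_backup).
Premise 5 is O(quarantine_backup → audit_consent); since O(quarantine_backup), deontic closure gives O(audit_consent).
Premise 1 is O(audit_consent → revoke_statement); since O(audit_consent), deontic closure gives O(revoke_statement).
So O(revoke_statement) holds — revoke_statement is obligatory. None of the other listed options is made obligatory by any chain of premises.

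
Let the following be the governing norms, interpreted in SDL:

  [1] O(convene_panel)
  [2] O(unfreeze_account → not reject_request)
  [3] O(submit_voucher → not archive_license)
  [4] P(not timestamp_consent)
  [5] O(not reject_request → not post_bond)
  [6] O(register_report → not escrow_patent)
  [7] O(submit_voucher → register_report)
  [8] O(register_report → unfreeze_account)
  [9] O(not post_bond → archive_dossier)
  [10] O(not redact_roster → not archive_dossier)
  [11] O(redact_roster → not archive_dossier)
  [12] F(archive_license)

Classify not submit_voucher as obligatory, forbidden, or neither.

Premises 10 and 11 are O(not redact_roster → not archive_dossier) and O(redact_roster → not archive_dossier); every ideal world satisfies not redact_roster or redact_roster, so in either case not archive_dossier holds — hence O(not archive_dossier).
The contrapositive of premise 9 (O(not post_bond → archive_dossier)) is O(not archive_dossier → post_bond), and O(not archive_dossier) is already established, so O(post_bond).
The contrapositive of premise 5 (O(not reject_request → not post_bond)) is O(post_bond → reject_request), and O(post_bond) is already established, so O(reject_request).
Premise 2, O(unfreeze_account → not reject_request), contraposes to O(reject_request → not unfreeze_account); with O(reject_request) we get O(not unfreeze_account).
The contrapositive of premise 8 (O(register_report → unfreeze_account)) is O(not unfreeze_account → not register_report), and O(not unfreeze_account) is already established, so O(not register_report).
Premise 7 is O(submit_voucher → register_report); contrapositively O(not register_report → not submit_voucher). Since O(not register_report) holds, K gives O(not submit_voucher).
Premises 1, 3, 4, 6, 12 do not contribute to this derivation.
Hence not submit_voucher is obligatory.

Obligatory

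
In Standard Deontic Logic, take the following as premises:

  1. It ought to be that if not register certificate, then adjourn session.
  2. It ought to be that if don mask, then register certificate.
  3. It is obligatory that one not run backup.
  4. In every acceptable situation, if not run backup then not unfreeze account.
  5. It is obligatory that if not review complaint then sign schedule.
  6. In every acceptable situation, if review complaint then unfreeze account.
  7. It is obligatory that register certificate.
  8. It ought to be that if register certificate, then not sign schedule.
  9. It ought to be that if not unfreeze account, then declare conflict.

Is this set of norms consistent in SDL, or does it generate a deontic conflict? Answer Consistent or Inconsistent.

Inconsistent

From premise 7 we have O(register_certificate).
With premise 8, O(register_certificate → ¬sign_schedule), the K-axiom yields O(¬sign_schedule).
Premise 5, O(¬review_complaint → sign_schedule), contraposes to O(¬sign_schedule → review_complaint); with O(¬sign_schedule) we get O(review_complaint).
Applying K to premise 6 (O(review_complaint → unfreeze_account)) and O(review_complaint) yields O(unfreeze_account).
The contrapositive of premise 4 (O(¬run_backup → ¬unfreeze_account)) is O(unfreeze_account → run_backup), and O(unfreeze_account) is already established, so O(run_backup).
However, premise 3 gives O(¬run_backup).
We now have both O(run_backup) and O(¬run_backup) — run_backup is simultaneously obligatory and forbidden, violating the D-axiom.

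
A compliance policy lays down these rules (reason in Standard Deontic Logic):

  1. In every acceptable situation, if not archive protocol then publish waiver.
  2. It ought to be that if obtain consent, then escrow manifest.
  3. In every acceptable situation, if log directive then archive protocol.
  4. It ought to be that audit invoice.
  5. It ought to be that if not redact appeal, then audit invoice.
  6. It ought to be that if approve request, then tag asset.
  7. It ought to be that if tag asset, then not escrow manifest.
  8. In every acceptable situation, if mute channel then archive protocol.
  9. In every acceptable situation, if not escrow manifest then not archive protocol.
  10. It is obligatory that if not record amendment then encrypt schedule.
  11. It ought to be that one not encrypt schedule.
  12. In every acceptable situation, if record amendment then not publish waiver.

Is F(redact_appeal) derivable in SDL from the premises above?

No

Premise 5 is O(¬redact_appeal → audit_invoice); even if O(audit_invoice) held, inferring O(¬redact_appeal) would be affirming the consequent — invalid.
No other premise forces O(¬redact_appeal). An ideal world satisfying every premise can still have redact_appeal true, so F(redact_appeal) is not derivable.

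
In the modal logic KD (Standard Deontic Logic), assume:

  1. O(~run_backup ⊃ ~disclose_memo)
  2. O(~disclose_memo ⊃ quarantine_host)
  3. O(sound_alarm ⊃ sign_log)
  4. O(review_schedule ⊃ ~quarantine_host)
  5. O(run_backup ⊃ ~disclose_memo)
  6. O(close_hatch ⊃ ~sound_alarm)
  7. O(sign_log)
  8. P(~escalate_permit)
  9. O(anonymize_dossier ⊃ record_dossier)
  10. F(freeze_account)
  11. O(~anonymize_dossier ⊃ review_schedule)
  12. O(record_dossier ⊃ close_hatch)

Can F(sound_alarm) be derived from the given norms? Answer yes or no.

Premises 1 and 5 are O(~run_backup ⊃ ~disclose_memo) and O(run_backup ⊃ ~disclose_memo); every ideal world satisfies ~run_backup or run_backup, so in either case ~disclose_memo holds — hence O(~disclose_memo).
With premise 2, O(~disclose_memo ⊃ quarantine_host), the K-axiom yields O(quarantine_host).
Premise 4, O(review_schedule ⊃ ~quarantine_host), contraposes to O(quarantine_host ⊃ ~review_schedule); with O(quarantine_host) we get O(~review_schedule).
The contrapositive of premise 11 (O(~anonymize_dossier ⊃ review_schedule)) is O(~review_schedule ⊃ anonymize_dossier), and O(~review_schedule) is already established, so O(anonymize_dossier).
With premise 9, O(anonymize_dossier ⊃ record_dossier), the K-axiom yields O(record_dossier).
From O(record_dossier) and premise 12, O(record_dossier ⊃ close_hatch), we obtain O(close_hatch).
From O(close_hatch) and premise 6, O(close_hatch ⊃ ~sound_alarm), we obtain O(~sound_alarm).
Premises 3, 7, 8, 10 do not contribute to this derivation.
So O(~sound_alarm) holds, i.e. F(sound_alarm). The claim follows.

Yes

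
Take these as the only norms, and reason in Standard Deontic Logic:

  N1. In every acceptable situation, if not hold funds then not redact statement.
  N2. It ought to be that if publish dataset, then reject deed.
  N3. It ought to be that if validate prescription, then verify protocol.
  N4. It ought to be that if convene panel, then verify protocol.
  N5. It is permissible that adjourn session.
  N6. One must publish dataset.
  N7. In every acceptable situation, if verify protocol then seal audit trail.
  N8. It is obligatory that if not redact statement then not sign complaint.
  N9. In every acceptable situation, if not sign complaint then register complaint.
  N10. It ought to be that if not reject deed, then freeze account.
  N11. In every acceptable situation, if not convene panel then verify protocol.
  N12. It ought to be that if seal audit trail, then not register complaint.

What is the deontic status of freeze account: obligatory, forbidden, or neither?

Neither

Premise 10 is O(¬reject_deed → freeze_account), but O(¬reject_deed) is not derivable from the premises, so it does not yield O(freeze_account).
No premise or chain of K-axiom applications forces O(freeze_account), and none forces O(¬freeze_account). So freeze_account is neither obligatory nor forbidden under these norms.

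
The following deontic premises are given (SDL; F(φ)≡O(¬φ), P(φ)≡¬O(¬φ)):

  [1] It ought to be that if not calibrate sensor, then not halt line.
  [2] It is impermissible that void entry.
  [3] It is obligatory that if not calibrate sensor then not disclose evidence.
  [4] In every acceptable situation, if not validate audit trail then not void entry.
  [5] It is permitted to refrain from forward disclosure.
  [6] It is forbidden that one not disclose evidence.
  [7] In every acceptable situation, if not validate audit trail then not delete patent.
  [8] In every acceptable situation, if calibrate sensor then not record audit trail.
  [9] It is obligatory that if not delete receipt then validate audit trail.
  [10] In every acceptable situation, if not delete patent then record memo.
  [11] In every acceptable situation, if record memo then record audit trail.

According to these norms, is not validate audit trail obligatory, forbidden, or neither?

Forbidden

F(¬disclose_evidence) at premise 6 means O(disclose_evidence).
Premise 3 is O(¬calibrate_sensor → ¬disclose_evidence); contrapositively O(disclose_evidence → calibrate_sensor). Since O(disclose_evidence) holds, K gives O(calibrate_sensor).
Premise 8 is O(calibrate_sensor → ¬record_audit_trail); since O(calibrate_sensor), deontic closure gives O(¬record_audit_trail).
Premise 11 is O(record_memo → record_audit_trail); contrapositively O(¬record_audit_trail → ¬record_memo). Since O(¬record_audit_trail) holds, K gives O(¬record_memo).
Premise 10, O(¬delete_patent → record_memo), contraposes to O(¬record_memo → delete_patent); with O(¬record_memo) we get O(delete_patent).
Premise 7 is O(¬validate_audit_trail → ¬delete_patent); contrapositively O(delete_patent → validate_audit_trail). Since O(delete_patent) holds, K gives O(validate_audit_trail).
Premises 1, 2, 4, 5, 9 do not contribute to this derivation.
Thus O(validate_audit_trail), which is F(¬validate_audit_trail): ¬validate_audit_trail is forbidden.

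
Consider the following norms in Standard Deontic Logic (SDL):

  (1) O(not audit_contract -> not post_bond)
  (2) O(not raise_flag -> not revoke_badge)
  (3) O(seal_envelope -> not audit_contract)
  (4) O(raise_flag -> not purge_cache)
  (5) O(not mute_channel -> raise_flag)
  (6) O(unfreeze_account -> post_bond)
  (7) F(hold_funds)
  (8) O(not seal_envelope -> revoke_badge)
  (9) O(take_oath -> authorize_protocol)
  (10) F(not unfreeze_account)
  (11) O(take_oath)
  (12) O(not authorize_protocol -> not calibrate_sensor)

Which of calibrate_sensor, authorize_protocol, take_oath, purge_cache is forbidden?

F(not unfreeze_account) at premise 10 means O(unfreeze_account).
From O(unfreeze_account) and premise 6, O(unfreeze_account -> post_bond), we obtain O(post_bond).
Premise 1 is O(not audit_contract -> not post_bond); contrapositively O(post_bond -> audit_contract). Since O(post_bond) holds, K gives O(audit_contract).
The contrapositive of premise 3 (O(seal_envelope -> not audit_contract)) is O(audit_contract -> not seal_envelope), and O(audit_contract) is already established, so O(not seal_envelope).
From O(not seal_envelope) and premise 8, O(not seal_envelope -> revoke_badge), we obtain O(revoke_badge).
The contrapositive of premise 2 (O(not raise_flag -> not revoke_badge)) is O(revoke_badge -> raise_flag), and O(revoke_badge) is already established, so O(raise_flag).
Premise 4 is O(raise_flag -> not purge_cache); since O(raise_flag), deontic closure gives O(not purge_cache).
So O(not purge_cache) holds, i.e. purge_cache is forbidden. None of the other listed options is forbidden under the premises.

purge_cache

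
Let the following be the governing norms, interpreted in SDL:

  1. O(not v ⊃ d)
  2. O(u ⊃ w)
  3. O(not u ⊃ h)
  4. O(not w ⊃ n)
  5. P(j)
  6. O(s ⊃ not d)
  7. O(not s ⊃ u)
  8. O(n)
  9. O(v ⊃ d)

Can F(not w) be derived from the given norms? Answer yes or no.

By case analysis on v: premise 9 gives O(v ⊃ d) and premise 1 gives O(not v ⊃ d), so O(d) either way.
Premise 6 is O(s ⊃ not d); contrapositively O(d ⊃ not s). Since O(d) holds, K gives O(not s).
With premise 7, O(not s ⊃ u), the K-axiom yields O(u).
From O(u) and premise 2, O(u ⊃ w), we obtain O(w).
Premises 3, 4, 5, 8 do not contribute to this derivation.
So O(w) holds, i.e. F(not w). The claim follows.

Yes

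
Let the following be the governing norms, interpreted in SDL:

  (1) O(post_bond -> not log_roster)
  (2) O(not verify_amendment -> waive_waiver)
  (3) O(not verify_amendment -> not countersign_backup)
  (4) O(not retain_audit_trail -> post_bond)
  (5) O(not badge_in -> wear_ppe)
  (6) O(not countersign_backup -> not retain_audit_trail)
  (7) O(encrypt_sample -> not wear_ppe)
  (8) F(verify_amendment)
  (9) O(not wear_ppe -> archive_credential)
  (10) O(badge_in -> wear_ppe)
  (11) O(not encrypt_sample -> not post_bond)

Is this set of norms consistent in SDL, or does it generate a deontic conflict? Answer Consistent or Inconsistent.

Premises 10 and 5 are O(badge_in -> wear_ppe) and O(not badge_in -> wear_ppe); every ideal world satisfies badge_in or not badge_in, so in either case wear_ppe holds — hence O(wear_ppe).
Premise 7 is O(encrypt_sample -> not wear_ppe); contrapositively O(wear_ppe -> not encrypt_sample). Since O(wear_ppe) holds, K gives O(not encrypt_sample).
Premise 11 is O(not encrypt_sample -> not post_bond); since O(not encrypt_sample), deontic closure gives O(not post_bond).
The contrapositive of premise 4 (O(not retain_audit_trail -> post_bond)) is O(not post_bond -> retain_audit_trail), and O(not post_bond) is already established, so O(retain_audit_trail).
Premise 6, O(not countersign_backup -> not retain_audit_trail), contraposes to O(retain_audit_trail -> countersign_backup); with O(retain_audit_trail) we get O(countersign_backup).
Premise 3 is O(not verify_amendment -> not countersign_backup); contrapositively O(countersign_backup -> verify_amendment). Since O(countersign_backup) holds, K gives O(verify_amendment).
But premise 8, F(verify_amendment), means O(not verify_amendment).
We now have both O(verify_amendment) and O(not verify_amendment) — verify_amendment is simultaneously obligatory and forbidden, violating the D-axiom.

Inconsistent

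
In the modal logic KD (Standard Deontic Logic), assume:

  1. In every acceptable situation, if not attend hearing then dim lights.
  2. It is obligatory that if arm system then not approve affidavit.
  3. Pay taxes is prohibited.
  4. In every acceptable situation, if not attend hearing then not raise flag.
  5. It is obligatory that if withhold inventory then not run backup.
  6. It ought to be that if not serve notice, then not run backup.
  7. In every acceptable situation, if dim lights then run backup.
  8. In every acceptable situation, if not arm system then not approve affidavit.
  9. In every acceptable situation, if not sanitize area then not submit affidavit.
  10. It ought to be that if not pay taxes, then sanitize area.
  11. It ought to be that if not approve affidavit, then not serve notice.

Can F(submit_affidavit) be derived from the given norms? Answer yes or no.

No

Premise 9 is O(¬sanitize_area → ¬submit_affidavit), but O(¬sanitize_area) is not derivable from the premises, so it does not yield O(¬submit_affidavit).
No other premise forces O(¬submit_affidavit). An ideal world satisfying every premise can still have submit_affidavit true, so F(submit_affidavit) is not derivable.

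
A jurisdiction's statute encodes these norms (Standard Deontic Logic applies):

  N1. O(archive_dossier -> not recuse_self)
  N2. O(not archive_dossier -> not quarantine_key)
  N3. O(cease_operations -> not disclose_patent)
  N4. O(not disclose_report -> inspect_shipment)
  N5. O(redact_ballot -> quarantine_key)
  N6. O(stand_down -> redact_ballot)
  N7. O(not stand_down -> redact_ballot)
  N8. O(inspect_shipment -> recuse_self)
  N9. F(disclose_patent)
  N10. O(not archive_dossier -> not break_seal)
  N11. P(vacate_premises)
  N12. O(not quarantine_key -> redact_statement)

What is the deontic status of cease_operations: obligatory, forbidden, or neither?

Premise 3 is O(cease_operations -> not disclose_patent); even if O(not disclose_patent) held, inferring O(cease_operations) would be affirming the consequent — invalid.
No premise or chain of K-axiom applications forces O(cease_operations), and none forces O(not cease_operations). So cease_operations is neither obligatory nor forbidden under these norms.

Neither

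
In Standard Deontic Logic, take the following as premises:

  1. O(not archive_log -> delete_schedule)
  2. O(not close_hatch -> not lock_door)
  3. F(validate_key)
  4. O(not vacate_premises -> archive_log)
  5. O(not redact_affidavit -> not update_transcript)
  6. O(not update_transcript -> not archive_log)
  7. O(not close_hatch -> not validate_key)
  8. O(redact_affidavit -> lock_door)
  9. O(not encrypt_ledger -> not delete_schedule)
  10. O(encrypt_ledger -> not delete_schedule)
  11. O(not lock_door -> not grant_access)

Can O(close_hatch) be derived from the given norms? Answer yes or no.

Yes

Premises 10 and 9 are O(encrypt_ledger -> not delete_schedule) and O(not encrypt_ledger -> not delete_schedule); every ideal world satisfies encrypt_ledger or not encrypt_ledger, so in either case not delete_schedule holds — hence O(not delete_schedule).
Premise 1, O(not archive_log -> delete_schedule), contraposes to O(not delete_schedule -> archive_log); with O(not delete_schedule) we get O(archive_log).
The contrapositive of premise 6 (O(not update_transcript -> not archive_log)) is O(archive_log -> update_transcript), and O(archive_log) is already established, so O(update_transcript).
Premise 5 is O(not redact_affidavit -> not update_transcript); contrapositively O(update_transcript -> redact_affidavit). Since O(update_transcript) holds, K gives O(redact_affidavit).
Applying K to premise 8 (O(redact_affidavit -> lock_door)) and O(redact_affidavit) yields O(lock_door).
Premise 2 is O(not close_hatch -> not lock_door); contrapositively O(lock_door -> close_hatch). Since O(lock_door) holds, K gives O(close_hatch).
Premises 3, 4, 7, 11 do not contribute to this derivation.
So O(close_hatch) follows.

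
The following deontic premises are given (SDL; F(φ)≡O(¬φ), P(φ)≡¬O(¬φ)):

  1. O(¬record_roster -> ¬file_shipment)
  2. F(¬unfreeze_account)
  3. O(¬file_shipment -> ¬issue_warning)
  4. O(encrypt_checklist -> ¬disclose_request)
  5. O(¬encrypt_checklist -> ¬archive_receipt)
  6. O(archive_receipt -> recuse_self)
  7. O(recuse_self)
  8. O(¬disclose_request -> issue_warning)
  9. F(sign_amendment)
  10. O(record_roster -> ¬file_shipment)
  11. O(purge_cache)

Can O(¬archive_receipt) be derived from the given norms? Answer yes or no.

Yes

Premises 1 and 10 cover both cases: O(¬record_roster -> ¬file_shipment) and O(record_roster -> ¬file_shipment). Since ¬record_roster ∨ record_roster is a tautology, O(¬file_shipment) follows.
Applying K to premise 3 (O(¬file_shipment -> ¬issue_warning)) and O(¬file_shipment) yields O(¬issue_warning).
Premise 8, O(¬disclose_request -> issue_warning), contraposes to O(¬issue_warning -> disclose_request); with O(¬issue_warning) we get O(disclose_request).
The contrapositive of premise 4 (O(encrypt_checklist -> ¬disclose_request)) is O(disclose_request -> ¬encrypt_checklist), and O(disclose_request) is already established, so O(¬encrypt_checklist).
With premise 5, O(¬encrypt_checklist -> ¬archive_receipt), the K-axiom yields O(¬archive_receipt).
Premises 2, 6, 7, 9, 11 do not contribute to this derivation.
So O(¬archive_receipt) follows.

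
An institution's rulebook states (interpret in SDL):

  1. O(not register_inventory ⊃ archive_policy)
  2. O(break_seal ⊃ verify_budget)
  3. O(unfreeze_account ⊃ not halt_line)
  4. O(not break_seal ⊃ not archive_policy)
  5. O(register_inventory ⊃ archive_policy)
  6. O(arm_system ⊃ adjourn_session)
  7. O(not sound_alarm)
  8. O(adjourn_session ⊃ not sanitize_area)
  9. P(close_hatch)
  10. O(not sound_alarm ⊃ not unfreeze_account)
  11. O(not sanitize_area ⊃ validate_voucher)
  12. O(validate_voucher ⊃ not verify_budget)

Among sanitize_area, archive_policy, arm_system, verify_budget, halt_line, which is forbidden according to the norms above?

By case analysis on not register_inventory: premise 1 gives O(not register_inventory ⊃ archive_policy) and premise 5 gives O(register_inventory ⊃ archive_policy), so O(archive_policy) either way.
Premise 4, O(not break_seal ⊃ not archive_policy), contraposes to O(archive_policy ⊃ break_seal); with O(archive_policy) we get O(break_seal).
Premise 2 is O(break_seal ⊃ verify_budget); since O(break_seal), deontic closure gives O(verify_budget).
Premise 12 is O(validate_voucher ⊃ not verify_budget); contrapositively O(verify_budget ⊃ not validate_voucher). Since O(verify_budget) holds, K gives O(not validate_voucher).
Premise 11 is O(not sanitize_area ⊃ validate_voucher); contrapositively O(not validate_voucher ⊃ sanitize_area). Since O(not validate_voucher) holds, K gives O(sanitize_area).
Premise 8 is O(adjourn_session ⊃ not sanitize_area); contrapositively O(sanitize_area ⊃ not adjourn_session). Since O(sanitize_area) holds, K gives O(not adjourn_session).
Premise 6, O(arm_system ⊃ adjourn_session), contraposes to O(not adjourn_session ⊃ not arm_system); with O(not adjourn_session) we get O(not arm_system).
So O(not arm_system) holds, i.e. arm_system is forbidden. None of the other listed options is forbidden under the premises.

arm_system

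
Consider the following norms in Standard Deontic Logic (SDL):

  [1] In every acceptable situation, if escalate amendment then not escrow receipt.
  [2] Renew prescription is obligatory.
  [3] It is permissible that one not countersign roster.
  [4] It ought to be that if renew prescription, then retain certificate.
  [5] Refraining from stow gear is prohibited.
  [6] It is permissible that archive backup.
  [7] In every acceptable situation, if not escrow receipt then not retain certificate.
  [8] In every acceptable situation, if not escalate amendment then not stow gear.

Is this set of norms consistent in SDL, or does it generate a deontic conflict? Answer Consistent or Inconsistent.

Inconsistent

Premise 2 gives O(renew_prescription).
Applying K to premise 4 (O(renew_prescription → retain_certificate)) and O(renew_prescription) yields O(retain_certificate).
Premise 7, O(¬escrow_receipt → ¬retain_certificate), contraposes to O(retain_certificate → escrow_receipt); with O(retain_certificate) we get O(escrow_receipt).
The contrapositive of premise 1 (O(escalate_amendment → ¬escrow_receipt)) is O(escrow_receipt → ¬escalate_amendment), and O(escrow_receipt) is already established, so O(¬escalate_amendment).
From O(¬escalate_amendment) and premise 8, O(¬escalate_amendment → ¬stow_gear), we obtain O(¬stow_gear).
However, F(¬stow_gear) at premise 5 amounts to O(stow_gear).
We now have both O(¬stow_gear) and O(stow_gear) — stow_gear is simultaneously obligatory and forbidden, violating the D-axiom.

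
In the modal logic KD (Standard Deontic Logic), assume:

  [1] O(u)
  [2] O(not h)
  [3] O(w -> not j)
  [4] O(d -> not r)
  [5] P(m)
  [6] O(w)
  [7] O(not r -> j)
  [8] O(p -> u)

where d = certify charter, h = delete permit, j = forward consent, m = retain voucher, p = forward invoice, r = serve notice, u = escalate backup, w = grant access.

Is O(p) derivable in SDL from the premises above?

Premise 8 is O(p -> u); even if O(u) held, inferring O(p) would be affirming the consequent — invalid.
No other premise forces O(p). An ideal world satisfying every premise can still have p false, so O(p) is not derivable.

No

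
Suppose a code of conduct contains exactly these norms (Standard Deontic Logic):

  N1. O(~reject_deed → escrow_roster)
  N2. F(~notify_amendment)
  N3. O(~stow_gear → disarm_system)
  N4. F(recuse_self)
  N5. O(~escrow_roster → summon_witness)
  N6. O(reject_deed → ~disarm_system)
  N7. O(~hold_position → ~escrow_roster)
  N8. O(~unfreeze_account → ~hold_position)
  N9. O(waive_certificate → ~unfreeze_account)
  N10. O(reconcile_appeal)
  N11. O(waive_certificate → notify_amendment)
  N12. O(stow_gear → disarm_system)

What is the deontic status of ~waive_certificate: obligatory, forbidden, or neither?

Premises 3 and 12 cover both cases: O(~stow_gear → disarm_system) and O(stow_gear → disarm_system). Since ~stow_gear ∨ stow_gear is a tautology, O(disarm_system) follows.
Premise 6 is O(reject_deed → ~disarm_system); contrapositively O(disarm_system → ~reject_deed). Since O(disarm_system) holds, K gives O(~reject_deed).
With premise 1, O(~reject_deed → escrow_roster), the K-axiom yields O(escrow_roster).
Premise 7 is O(~hold_position → ~escrow_roster); contrapositively O(escrow_roster → hold_position). Since O(escrow_roster) holds, K gives O(hold_position).
Premise 8, O(~unfreeze_account → ~hold_position), contraposes to O(hold_position → unfreeze_account); with O(hold_position) we get O(unfreeze_account).
The contrapositive of premise 9 (O(waive_certificate → ~unfreeze_account)) is O(unfreeze_account → ~waive_certificate), and O(unfreeze_account) is already established, so O(~waive_certificate).
Premises 2, 4, 5, 10, 11 do not contribute to this derivation.
Hence ~waive_certificate is obligatory.

Obligatory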